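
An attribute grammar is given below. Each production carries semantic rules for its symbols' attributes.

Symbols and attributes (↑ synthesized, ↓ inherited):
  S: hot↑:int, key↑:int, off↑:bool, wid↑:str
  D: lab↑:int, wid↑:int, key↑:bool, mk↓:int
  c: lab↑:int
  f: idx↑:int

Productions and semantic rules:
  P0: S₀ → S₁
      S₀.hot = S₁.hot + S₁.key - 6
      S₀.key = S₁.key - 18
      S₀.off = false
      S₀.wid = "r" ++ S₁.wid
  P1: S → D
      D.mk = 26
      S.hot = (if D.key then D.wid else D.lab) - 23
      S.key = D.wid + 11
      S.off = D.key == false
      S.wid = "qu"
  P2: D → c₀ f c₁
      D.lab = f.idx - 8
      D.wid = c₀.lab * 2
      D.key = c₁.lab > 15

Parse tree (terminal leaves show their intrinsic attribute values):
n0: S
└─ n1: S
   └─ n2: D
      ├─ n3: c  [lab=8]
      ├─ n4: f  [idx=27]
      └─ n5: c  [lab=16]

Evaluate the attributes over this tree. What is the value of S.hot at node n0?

14

1. n2.mk = 26  [26]
2. n3.lab = 8  [terminal]
3. n4.idx = 27  [terminal]
4. n5.lab = 16  [terminal]
5. n2.lab = 19  [f.idx - 8]
6. n2.wid = 16  [c₀.lab * 2]
7. n2.key = true  [c₁.lab > 15]
8. n1.hot = -7  [(if D.key then D.wid else D.lab) - 23]
9. n1.key = 27  [D.wid + 11]
10. n1.off = false  [D.key == false]
11. n1.wid = "qu"  ["qu"]
12. n0.hot = 14  [S₁.hot + S₁.key - 6]
13. n0.key = 9  [S₁.key - 18]
14. n0.off = false  [false]
15. n0.wid = "rqu"  ["r" ++ S₁.wid]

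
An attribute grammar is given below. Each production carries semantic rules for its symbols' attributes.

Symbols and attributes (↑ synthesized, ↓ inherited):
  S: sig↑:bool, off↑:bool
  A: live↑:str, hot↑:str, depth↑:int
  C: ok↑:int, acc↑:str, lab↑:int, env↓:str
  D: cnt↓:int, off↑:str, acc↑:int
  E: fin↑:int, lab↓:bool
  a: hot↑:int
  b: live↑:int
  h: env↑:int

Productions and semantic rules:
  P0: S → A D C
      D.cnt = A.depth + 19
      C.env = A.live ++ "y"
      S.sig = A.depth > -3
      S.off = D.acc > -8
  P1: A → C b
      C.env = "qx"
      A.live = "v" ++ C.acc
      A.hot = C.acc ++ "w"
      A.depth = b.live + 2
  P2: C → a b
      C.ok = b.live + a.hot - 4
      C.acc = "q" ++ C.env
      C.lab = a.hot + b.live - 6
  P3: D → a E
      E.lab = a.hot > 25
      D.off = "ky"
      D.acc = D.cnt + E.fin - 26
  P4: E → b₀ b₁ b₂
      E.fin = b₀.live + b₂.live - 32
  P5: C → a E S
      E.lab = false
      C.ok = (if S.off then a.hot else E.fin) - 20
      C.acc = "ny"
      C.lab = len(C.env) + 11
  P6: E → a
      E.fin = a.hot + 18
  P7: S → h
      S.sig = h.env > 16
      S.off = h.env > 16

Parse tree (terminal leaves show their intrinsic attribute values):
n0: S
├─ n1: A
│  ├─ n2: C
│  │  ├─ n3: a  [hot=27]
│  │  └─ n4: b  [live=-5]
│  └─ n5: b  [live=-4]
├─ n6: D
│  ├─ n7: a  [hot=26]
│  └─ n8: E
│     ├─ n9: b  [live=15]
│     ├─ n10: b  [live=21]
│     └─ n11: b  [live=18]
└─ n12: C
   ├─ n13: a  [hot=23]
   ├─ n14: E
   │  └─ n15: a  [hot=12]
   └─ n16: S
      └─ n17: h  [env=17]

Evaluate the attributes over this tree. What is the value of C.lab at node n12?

1. n2.env = "qx"  ["qx"]
2. n3.hot = 27  [terminal]
3. n4.live = -5  [terminal]
4. n2.ok = 18  [b.live + a.hot - 4]
5. n2.acc = "qqx"  ["q" ++ C.env]
6. n2.lab = 16  [a.hot + b.live - 6]
7. n5.live = -4  [terminal]
8. n1.live = "vqqx"  ["v" ++ C.acc]
9. n1.hot = "qqxw"  [C.acc ++ "w"]
10. n1.depth = -2  [b.live + 2]
11. n6.cnt = 17  [A.depth + 19]
12. n7.hot = 26  [terminal]
13. n8.lab = true  [a.hot > 25]
14. n9.live = 15  [terminal]
15. n10.live = 21  [terminal]
16. n11.live = 18  [terminal]
17. n8.fin = 1  [b₀.live + b₂.live - 32]
18. n6.off = "ky"  ["ky"]
19. n6.acc = -8  [D.cnt + E.fin - 26]
20. n12.env = "vqqxy"  [A.live ++ "y"]
21. n13.hot = 23  [terminal]
22. n14.lab = false  [false]
23. n15.hot = 12  [terminal]
24. n14.fin = 30  [a.hot + 18]
25. n17.env = 17  [terminal]
26. n16.sig = true  [h.env > 16]
27. n16.off = true  [h.env > 16]
28. n12.ok = 3  [(if S.off then a.hot else E.fin) - 20]
29. n12.acc = "ny"  ["ny"]
30. n12.lab = 16  [len(C.env) + 11]
31. n0.sig = true  [A.depth > -3]
32. n0.off = false  [D.acc > -8]

16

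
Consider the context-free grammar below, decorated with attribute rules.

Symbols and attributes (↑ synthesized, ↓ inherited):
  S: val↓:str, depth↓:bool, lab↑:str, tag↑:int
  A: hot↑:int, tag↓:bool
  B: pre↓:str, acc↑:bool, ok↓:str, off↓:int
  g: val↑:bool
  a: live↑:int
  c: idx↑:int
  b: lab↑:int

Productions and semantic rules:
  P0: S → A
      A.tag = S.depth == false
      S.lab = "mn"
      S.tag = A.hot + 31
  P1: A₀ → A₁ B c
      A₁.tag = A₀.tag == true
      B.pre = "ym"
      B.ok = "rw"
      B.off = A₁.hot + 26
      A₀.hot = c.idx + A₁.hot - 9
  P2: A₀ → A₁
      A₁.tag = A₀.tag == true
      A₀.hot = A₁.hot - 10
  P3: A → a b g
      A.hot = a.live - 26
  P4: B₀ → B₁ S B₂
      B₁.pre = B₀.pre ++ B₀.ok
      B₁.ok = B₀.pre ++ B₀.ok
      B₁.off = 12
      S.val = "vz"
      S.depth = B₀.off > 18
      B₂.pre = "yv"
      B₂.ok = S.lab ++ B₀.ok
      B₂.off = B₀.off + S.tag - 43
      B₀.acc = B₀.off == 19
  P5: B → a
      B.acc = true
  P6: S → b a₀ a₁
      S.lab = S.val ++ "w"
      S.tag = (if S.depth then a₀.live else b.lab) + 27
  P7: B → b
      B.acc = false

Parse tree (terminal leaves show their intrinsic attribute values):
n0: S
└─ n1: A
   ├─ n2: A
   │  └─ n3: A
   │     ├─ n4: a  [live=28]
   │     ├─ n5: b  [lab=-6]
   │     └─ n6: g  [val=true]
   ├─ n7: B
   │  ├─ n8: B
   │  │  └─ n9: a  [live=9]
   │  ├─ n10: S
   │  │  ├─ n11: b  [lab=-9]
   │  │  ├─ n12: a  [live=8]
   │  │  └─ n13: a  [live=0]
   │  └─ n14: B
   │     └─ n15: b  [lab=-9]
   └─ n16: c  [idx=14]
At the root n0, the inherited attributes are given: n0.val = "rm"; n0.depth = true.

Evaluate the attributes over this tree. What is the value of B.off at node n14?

1. n0.val = "rm"  [given at root]
2. n0.depth = true  [given at root]
3. n1.tag = false  [S.depth == false]
4. n2.tag = false  [A₀.tag == true]
5. n3.tag = false  [A₀.tag == true]
6. n4.live = 28  [terminal]
7. n5.lab = -6  [terminal]
8. n6.val = true  [terminal]
9. n3.hot = 2  [a.live - 26]
10. n2.hot = -8  [A₁.hot - 10]
11. n7.pre = "ym"  ["ym"]
12. n7.ok = "rw"  ["rw"]
13. n7.off = 18  [A₁.hot + 26]
14. n8.pre = "ymrw"  [B₀.pre ++ B₀.ok]
15. n8.ok = "ymrw"  [B₀.pre ++ B₀.ok]
16. n8.off = 12  [12]
17. n9.live = 9  [terminal]
18. n8.acc = true  [true]
19. n10.val = "vz"  ["vz"]
20. n10.depth = false  [B₀.off > 18]
21. n11.lab = -9  [terminal]
22. n12.live = 8  [terminal]
23. n13.live = 0  [terminal]
24. n10.lab = "vzw"  [S.val ++ "w"]
25. n10.tag = 18  [(if S.depth then a₀.live else b.lab) + 27]
26. n14.pre = "yv"  ["yv"]
27. n14.ok = "vzwrw"  [S.lab ++ B₀.ok]
28. n14.off = -7  [B₀.off + S.tag - 43]
29. n15.lab = -9  [terminal]
30. n14.acc = false  [false]
31. n7.acc = false  [B₀.off == 19]
32. n16.idx = 14  [terminal]
33. n1.hot = -3  [c.idx + A₁.hot - 9]
34. n0.lab = "mn"  ["mn"]
35. n0.tag = 28  [A.hot + 31]

-7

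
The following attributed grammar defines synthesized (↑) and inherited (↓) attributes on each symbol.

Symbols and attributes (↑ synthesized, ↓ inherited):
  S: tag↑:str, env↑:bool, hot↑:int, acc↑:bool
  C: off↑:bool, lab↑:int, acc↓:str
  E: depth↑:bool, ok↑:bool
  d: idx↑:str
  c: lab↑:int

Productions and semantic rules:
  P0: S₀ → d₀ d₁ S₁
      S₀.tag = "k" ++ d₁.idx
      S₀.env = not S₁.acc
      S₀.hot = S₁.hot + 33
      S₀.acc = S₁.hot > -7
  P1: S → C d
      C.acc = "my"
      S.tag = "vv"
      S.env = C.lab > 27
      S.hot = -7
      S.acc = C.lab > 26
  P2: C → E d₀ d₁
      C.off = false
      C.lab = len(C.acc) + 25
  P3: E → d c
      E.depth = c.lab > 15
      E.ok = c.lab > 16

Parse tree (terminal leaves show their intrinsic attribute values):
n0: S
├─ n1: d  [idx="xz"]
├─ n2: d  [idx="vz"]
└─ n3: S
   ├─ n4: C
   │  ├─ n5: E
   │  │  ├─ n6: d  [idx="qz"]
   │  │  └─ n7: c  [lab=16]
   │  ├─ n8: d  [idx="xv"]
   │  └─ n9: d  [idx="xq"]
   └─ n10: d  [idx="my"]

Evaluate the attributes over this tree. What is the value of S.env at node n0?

1. n1.idx = "xz"  [terminal]
2. n2.idx = "vz"  [terminal]
3. n4.acc = "my"  ["my"]
4. n6.idx = "qz"  [terminal]
5. n7.lab = 16  [terminal]
6. n5.depth = true  [c.lab > 15]
7. n5.ok = false  [c.lab > 16]
8. n8.idx = "xv"  [terminal]
9. n9.idx = "xq"  [terminal]
10. n4.off = false  [false]
11. n4.lab = 27  [len(C.acc) + 25]
12. n10.idx = "my"  [terminal]
13. n3.tag = "vv"  ["vv"]
14. n3.env = false  [C.lab > 27]
15. n3.hot = -7  [-7]
16. n3.acc = true  [C.lab > 26]
17. n0.tag = "kvz"  ["k" ++ d₁.idx]
18. n0.env = false  [not S₁.acc]
19. n0.hot = 26  [S₁.hot + 33]
20. n0.acc = false  [S₁.hot > -7]

false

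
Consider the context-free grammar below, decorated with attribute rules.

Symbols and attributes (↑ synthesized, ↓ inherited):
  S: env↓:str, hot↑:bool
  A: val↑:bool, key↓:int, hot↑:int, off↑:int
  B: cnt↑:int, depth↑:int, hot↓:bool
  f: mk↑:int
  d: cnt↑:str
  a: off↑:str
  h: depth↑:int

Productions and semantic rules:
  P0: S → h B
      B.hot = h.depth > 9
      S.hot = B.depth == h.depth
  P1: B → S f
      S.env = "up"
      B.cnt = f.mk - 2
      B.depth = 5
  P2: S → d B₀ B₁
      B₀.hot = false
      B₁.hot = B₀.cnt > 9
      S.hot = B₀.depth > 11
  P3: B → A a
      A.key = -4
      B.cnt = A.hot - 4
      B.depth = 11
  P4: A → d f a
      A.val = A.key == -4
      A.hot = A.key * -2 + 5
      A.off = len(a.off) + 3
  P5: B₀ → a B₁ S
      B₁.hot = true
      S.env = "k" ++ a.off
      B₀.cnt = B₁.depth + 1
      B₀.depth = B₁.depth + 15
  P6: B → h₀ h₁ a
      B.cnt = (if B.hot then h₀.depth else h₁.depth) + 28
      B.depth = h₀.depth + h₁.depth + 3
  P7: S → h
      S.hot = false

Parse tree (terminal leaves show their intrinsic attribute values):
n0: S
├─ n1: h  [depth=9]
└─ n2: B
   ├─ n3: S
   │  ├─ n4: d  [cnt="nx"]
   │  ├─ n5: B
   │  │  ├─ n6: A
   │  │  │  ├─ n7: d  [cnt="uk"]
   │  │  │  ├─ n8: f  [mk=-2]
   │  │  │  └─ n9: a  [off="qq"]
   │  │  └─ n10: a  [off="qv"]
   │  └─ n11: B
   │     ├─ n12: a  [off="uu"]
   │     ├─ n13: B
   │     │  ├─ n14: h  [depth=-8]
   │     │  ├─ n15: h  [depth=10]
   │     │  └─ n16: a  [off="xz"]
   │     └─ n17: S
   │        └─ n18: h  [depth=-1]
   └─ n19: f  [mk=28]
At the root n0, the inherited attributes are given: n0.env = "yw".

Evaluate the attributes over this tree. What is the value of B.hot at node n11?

1. n0.env = "yw"  [given at root]
2. n1.depth = 9  [terminal]
3. n2.hot = false  [h.depth > 9]
4. n3.env = "up"  ["up"]
5. n4.cnt = "nx"  [terminal]
6. n5.hot = false  [false]
7. n6.key = -4  [-4]
8. n7.cnt = "uk"  [terminal]
9. n8.mk = -2  [terminal]
10. n9.off = "qq"  [terminal]
11. n6.val = true  [A.key == -4]
12. n6.hot = 13  [A.key * -2 + 5]
13. n6.off = 5  [len(a.off) + 3]
14. n10.off = "qv"  [terminal]
15. n5.cnt = 9  [A.hot - 4]
16. n5.depth = 11  [11]
17. n11.hot = false  [B₀.cnt > 9]
18. n12.off = "uu"  [terminal]
19. n13.hot = true  [true]
20. n14.depth = -8  [terminal]
21. n15.depth = 10  [terminal]
22. n16.off = "xz"  [terminal]
23. n13.cnt = 20  [(if B.hot then h₀.depth else h₁.depth) + 28]
24. n13.depth = 5  [h₀.depth + h₁.depth + 3]
25. n17.env = "kuu"  ["k" ++ a.off]
26. n18.depth = -1  [terminal]
27. n17.hot = false  [false]
28. n11.cnt = 6  [B₁.depth + 1]
29. n11.depth = 20  [B₁.depth + 15]
30. n3.hot = false  [B₀.depth > 11]
31. n19.mk = 28  [terminal]
32. n2.cnt = 26  [f.mk - 2]
33. n2.depth = 5  [5]
34. n0.hot = false  [B.depth == h.depth]

false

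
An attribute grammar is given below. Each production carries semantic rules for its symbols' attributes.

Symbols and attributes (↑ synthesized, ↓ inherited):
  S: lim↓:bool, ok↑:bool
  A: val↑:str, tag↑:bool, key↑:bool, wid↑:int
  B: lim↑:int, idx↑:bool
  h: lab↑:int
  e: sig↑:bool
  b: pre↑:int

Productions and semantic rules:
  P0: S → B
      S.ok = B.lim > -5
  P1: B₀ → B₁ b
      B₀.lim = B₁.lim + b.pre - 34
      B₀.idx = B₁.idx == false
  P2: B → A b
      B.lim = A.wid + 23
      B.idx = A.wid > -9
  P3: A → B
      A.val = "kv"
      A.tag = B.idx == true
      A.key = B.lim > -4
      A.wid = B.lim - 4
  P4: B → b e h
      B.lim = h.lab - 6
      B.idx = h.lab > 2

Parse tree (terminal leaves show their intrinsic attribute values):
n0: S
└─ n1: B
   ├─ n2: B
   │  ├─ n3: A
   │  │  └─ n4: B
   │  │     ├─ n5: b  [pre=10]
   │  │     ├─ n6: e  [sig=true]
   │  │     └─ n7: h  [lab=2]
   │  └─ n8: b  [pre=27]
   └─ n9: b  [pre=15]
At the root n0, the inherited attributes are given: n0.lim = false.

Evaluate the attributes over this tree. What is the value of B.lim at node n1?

1. n0.lim = false  [given at root]
2. n5.pre = 10  [terminal]
3. n6.sig = true  [terminal]
4. n7.lab = 2  [terminal]
5. n4.lim = -4  [h.lab - 6]
6. n4.idx = false  [h.lab > 2]
7. n3.val = "kv"  ["kv"]
8. n3.tag = false  [B.idx == true]
9. n3.key = false  [B.lim > -4]
10. n3.wid = -8  [B.lim - 4]
11. n8.pre = 27  [terminal]
12. n2.lim = 15  [A.wid + 23]
13. n2.idx = true  [A.wid > -9]
14. n9.pre = 15  [terminal]
15. n1.lim = -4  [B₁.lim + b.pre - 34]
16. n1.idx = false  [B₁.idx == false]
17. n0.ok = true  [B.lim > -5]

-4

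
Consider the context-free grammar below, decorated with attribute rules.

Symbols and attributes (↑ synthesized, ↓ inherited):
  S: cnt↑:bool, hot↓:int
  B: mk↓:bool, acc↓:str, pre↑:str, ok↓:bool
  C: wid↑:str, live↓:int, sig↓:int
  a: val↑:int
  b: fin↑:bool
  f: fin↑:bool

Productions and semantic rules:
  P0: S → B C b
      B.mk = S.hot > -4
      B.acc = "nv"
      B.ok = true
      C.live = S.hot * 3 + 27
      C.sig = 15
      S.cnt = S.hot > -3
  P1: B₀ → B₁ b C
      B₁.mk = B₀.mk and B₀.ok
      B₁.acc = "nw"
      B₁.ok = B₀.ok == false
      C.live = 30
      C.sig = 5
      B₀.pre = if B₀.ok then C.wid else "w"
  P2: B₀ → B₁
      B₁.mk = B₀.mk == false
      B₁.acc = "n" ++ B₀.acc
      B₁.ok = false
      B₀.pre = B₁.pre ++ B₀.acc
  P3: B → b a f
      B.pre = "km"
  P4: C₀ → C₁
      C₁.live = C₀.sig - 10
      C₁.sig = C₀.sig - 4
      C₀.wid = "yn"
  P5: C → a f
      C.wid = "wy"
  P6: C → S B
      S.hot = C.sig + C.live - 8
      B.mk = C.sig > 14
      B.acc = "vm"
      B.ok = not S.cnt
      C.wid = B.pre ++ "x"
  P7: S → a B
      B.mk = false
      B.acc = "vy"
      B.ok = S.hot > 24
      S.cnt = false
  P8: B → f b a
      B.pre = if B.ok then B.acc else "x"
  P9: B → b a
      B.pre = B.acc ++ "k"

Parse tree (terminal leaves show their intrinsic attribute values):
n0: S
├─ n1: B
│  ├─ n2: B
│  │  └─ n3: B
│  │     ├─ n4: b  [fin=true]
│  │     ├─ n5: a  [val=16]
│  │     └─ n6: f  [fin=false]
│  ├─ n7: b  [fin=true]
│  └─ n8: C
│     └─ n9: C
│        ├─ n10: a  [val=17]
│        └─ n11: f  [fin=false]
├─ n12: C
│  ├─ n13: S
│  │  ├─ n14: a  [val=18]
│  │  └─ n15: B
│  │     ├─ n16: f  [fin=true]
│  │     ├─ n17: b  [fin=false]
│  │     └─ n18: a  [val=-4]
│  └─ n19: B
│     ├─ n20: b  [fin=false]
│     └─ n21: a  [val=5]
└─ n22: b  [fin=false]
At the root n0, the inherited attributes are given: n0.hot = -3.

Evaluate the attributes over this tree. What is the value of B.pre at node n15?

"vy"

1. n0.hot = -3  [given at root]
2. n1.mk = true  [S.hot > -4]
3. n1.acc = "nv"  ["nv"]
4. n1.ok = true  [true]
5. n2.mk = true  [B₀.mk and B₀.ok]
6. n2.acc = "nw"  ["nw"]
7. n2.ok = false  [B₀.ok == false]
8. n3.mk = false  [B₀.mk == false]
9. n3.acc = "nnw"  ["n" ++ B₀.acc]
10. n3.ok = false  [false]
11. n4.fin = true  [terminal]
12. n5.val = 16  [terminal]
13. n6.fin = false  [terminal]
14. n3.pre = "km"  ["km"]
15. n2.pre = "kmnw"  [B₁.pre ++ B₀.acc]
16. n7.fin = true  [terminal]
17. n8.live = 30  [30]
18. n8.sig = 5  [5]
19. n9.live = -5  [C₀.sig - 10]
20. n9.sig = 1  [C₀.sig - 4]
21. n10.val = 17  [terminal]
22. n11.fin = false  [terminal]
23. n9.wid = "wy"  ["wy"]
24. n8.wid = "yn"  ["yn"]
25. n1.pre = "yn"  [if B₀.ok then C.wid else "w"]
26. n12.live = 18  [S.hot * 3 + 27]
27. n12.sig = 15  [15]
28. n13.hot = 25  [C.sig + C.live - 8]
29. n14.val = 18  [terminal]
30. n15.mk = false  [false]
31. n15.acc = "vy"  ["vy"]
32. n15.ok = true  [S.hot > 24]
33. n16.fin = true  [terminal]
34. n17.fin = false  [terminal]
35. n18.val = -4  [terminal]
36. n15.pre = "vy"  [if B.ok then B.acc else "x"]
37. n13.cnt = false  [false]
38. n19.mk = true  [C.sig > 14]
39. n19.acc = "vm"  ["vm"]
40. n19.ok = true  [not S.cnt]
41. n20.fin = false  [terminal]
42. n21.val = 5  [terminal]
43. n19.pre = "vmk"  [B.acc ++ "k"]
44. n12.wid = "vmkx"  [B.pre ++ "x"]
45. n22.fin = false  [terminal]
46. n0.cnt = false  [S.hot > -3]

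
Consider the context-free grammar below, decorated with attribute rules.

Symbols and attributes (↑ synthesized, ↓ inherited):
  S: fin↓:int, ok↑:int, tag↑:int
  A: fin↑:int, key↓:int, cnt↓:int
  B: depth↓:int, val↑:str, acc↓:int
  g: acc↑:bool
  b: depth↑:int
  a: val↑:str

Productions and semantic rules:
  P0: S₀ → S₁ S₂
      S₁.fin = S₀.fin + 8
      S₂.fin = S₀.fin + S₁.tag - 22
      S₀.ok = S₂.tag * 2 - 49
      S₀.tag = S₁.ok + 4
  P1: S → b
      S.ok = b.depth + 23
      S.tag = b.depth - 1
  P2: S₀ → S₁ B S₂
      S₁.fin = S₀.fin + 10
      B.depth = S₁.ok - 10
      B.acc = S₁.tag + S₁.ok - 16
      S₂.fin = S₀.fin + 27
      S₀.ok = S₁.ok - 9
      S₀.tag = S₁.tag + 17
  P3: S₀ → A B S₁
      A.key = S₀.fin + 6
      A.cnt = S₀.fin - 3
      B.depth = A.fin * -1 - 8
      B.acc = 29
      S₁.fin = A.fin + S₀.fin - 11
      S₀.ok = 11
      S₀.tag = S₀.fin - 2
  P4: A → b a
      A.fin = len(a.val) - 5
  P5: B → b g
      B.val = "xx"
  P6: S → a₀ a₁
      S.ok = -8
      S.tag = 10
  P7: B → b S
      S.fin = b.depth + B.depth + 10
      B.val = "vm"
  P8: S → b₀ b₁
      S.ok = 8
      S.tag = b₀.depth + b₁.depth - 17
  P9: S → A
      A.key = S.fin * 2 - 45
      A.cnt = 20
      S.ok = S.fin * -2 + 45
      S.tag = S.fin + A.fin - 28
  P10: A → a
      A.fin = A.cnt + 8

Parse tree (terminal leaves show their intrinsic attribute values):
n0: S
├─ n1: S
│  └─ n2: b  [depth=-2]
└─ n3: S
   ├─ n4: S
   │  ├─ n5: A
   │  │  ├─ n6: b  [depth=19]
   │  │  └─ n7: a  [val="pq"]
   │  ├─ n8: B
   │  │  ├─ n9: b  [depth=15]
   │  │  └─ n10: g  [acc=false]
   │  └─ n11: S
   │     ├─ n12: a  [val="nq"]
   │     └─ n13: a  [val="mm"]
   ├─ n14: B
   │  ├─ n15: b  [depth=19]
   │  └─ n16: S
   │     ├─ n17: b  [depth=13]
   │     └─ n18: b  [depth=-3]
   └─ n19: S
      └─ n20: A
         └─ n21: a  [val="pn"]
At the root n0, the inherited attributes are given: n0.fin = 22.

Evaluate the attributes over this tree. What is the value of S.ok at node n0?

-5

1. n0.fin = 22  [given at root]
2. n1.fin = 30  [S₀.fin + 8]
3. n2.depth = -2  [terminal]
4. n1.ok = 21  [b.depth + 23]
5. n1.tag = -3  [b.depth - 1]
6. n3.fin = -3  [S₀.fin + S₁.tag - 22]
7. n4.fin = 7  [S₀.fin + 10]
8. n5.key = 13  [S₀.fin + 6]
9. n5.cnt = 4  [S₀.fin - 3]
10. n6.depth = 19  [terminal]
11. n7.val = "pq"  [terminal]
12. n5.fin = -3  [len(a.val) - 5]
13. n8.depth = -5  [A.fin * -1 - 8]
14. n8.acc = 29  [29]
15. n9.depth = 15  [terminal]
16. n10.acc = false  [terminal]
17. n8.val = "xx"  ["xx"]
18. n11.fin = -7  [A.fin + S₀.fin - 11]
19. n12.val = "nq"  [terminal]
20. n13.val = "mm"  [terminal]
21. n11.ok = -8  [-8]
22. n11.tag = 10  [10]
23. n4.ok = 11  [11]
24. n4.tag = 5  [S₀.fin - 2]
25. n14.depth = 1  [S₁.ok - 10]
26. n14.acc = 0  [S₁.tag + S₁.ok - 16]
27. n15.depth = 19  [terminal]
28. n16.fin = 30  [b.depth + B.depth + 10]
29. n17.depth = 13  [terminal]
30. n18.depth = -3  [terminal]
31. n16.ok = 8  [8]
32. n16.tag = -7  [b₀.depth + b₁.depth - 17]
33. n14.val = "vm"  ["vm"]
34. n19.fin = 24  [S₀.fin + 27]
35. n20.key = 3  [S.fin * 2 - 45]
36. n20.cnt = 20  [20]
37. n21.val = "pn"  [terminal]
38. n20.fin = 28  [A.cnt + 8]
39. n19.ok = -3  [S.fin * -2 + 45]
40. n19.tag = 24  [S.fin + A.fin - 28]
41. n3.ok = 2  [S₁.ok - 9]
42. n3.tag = 22  [S₁.tag + 17]
43. n0.ok = -5  [S₂.tag * 2 - 49]
44. n0.tag = 25  [S₁.ok + 4]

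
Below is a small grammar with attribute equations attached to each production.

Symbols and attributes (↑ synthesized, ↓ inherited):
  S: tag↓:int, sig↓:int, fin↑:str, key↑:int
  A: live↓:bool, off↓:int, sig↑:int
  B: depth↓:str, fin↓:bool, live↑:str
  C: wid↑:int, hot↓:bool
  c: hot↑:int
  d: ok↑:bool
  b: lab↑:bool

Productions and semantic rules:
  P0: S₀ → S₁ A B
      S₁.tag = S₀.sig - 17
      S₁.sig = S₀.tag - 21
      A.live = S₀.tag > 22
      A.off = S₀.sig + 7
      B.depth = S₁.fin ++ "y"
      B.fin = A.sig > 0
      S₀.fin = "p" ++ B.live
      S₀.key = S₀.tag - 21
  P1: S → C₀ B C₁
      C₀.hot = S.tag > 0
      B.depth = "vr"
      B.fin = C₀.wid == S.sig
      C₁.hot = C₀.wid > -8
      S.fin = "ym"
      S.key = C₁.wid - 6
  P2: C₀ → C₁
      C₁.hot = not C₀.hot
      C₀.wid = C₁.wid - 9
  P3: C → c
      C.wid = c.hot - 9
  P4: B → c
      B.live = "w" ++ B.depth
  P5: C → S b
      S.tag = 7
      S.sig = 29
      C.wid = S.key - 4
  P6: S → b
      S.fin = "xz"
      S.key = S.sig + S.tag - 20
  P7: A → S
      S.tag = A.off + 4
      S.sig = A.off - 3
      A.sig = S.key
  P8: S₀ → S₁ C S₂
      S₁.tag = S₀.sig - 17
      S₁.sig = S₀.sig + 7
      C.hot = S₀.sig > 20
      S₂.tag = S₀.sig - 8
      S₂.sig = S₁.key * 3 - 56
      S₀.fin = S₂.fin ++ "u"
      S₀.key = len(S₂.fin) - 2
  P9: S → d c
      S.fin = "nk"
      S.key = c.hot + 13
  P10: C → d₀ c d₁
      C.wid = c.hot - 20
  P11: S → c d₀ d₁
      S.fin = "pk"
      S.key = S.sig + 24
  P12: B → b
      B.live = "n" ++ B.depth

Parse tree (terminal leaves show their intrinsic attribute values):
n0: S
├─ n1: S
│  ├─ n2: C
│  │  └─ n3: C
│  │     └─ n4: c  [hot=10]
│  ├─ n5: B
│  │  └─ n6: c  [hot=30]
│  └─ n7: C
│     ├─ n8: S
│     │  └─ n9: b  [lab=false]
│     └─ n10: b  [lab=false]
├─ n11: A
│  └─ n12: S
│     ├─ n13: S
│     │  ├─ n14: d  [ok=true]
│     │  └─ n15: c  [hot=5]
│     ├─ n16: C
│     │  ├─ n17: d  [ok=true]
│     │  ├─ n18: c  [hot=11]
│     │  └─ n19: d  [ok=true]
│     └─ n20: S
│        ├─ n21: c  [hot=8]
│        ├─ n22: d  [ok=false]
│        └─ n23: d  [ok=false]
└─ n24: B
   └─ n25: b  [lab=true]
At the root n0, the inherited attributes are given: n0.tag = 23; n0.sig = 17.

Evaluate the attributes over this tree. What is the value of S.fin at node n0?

"pnymy"

1. n0.tag = 23  [given at root]
2. n0.sig = 17  [given at root]
3. n1.tag = 0  [S₀.sig - 17]
4. n1.sig = 2  [S₀.tag - 21]
5. n2.hot = false  [S.tag > 0]
6. n3.hot = true  [not C₀.hot]
7. n4.hot = 10  [terminal]
8. n3.wid = 1  [c.hot - 9]
9. n2.wid = -8  [C₁.wid - 9]
10. n5.depth = "vr"  ["vr"]
11. n5.fin = false  [C₀.wid == S.sig]
12. n6.hot = 30  [terminal]
13. n5.live = "wvr"  ["w" ++ B.depth]
14. n7.hot = false  [C₀.wid > -8]
15. n8.tag = 7  [7]
16. n8.sig = 29  [29]
17. n9.lab = false  [terminal]
18. n8.fin = "xz"  ["xz"]
19. n8.key = 16  [S.sig + S.tag - 20]
20. n10.lab = false  [terminal]
21. n7.wid = 12  [S.key - 4]
22. n1.fin = "ym"  ["ym"]
23. n1.key = 6  [C₁.wid - 6]
24. n11.live = true  [S₀.tag > 22]
25. n11.off = 24  [S₀.sig + 7]
26. n12.tag = 28  [A.off + 4]
27. n12.sig = 21  [A.off - 3]
28. n13.tag = 4  [S₀.sig - 17]
29. n13.sig = 28  [S₀.sig + 7]
30. n14.ok = true  [terminal]
31. n15.hot = 5  [terminal]
32. n13.fin = "nk"  ["nk"]
33. n13.key = 18  [c.hot + 13]
34. n16.hot = true  [S₀.sig > 20]
35. n17.ok = true  [terminal]
36. n18.hot = 11  [terminal]
37. n19.ok = true  [terminal]
38. n16.wid = -9  [c.hot - 20]
39. n20.tag = 13  [S₀.sig - 8]
40. n20.sig = -2  [S₁.key * 3 - 56]
41. n21.hot = 8  [terminal]
42. n22.ok = false  [terminal]
43. n23.ok = false  [terminal]
44. n20.fin = "pk"  ["pk"]
45. n20.key = 22  [S.sig + 24]
46. n12.fin = "pku"  [S₂.fin ++ "u"]
47. n12.key = 0  [len(S₂.fin) - 2]
48. n11.sig = 0  [S.key]
49. n24.depth = "ymy"  [S₁.fin ++ "y"]
50. n24.fin = false  [A.sig > 0]
51. n25.lab = true  [terminal]
52. n24.live = "nymy"  ["n" ++ B.depth]
53. n0.fin = "pnymy"  ["p" ++ B.live]
54. n0.key = 2  [S₀.tag - 21]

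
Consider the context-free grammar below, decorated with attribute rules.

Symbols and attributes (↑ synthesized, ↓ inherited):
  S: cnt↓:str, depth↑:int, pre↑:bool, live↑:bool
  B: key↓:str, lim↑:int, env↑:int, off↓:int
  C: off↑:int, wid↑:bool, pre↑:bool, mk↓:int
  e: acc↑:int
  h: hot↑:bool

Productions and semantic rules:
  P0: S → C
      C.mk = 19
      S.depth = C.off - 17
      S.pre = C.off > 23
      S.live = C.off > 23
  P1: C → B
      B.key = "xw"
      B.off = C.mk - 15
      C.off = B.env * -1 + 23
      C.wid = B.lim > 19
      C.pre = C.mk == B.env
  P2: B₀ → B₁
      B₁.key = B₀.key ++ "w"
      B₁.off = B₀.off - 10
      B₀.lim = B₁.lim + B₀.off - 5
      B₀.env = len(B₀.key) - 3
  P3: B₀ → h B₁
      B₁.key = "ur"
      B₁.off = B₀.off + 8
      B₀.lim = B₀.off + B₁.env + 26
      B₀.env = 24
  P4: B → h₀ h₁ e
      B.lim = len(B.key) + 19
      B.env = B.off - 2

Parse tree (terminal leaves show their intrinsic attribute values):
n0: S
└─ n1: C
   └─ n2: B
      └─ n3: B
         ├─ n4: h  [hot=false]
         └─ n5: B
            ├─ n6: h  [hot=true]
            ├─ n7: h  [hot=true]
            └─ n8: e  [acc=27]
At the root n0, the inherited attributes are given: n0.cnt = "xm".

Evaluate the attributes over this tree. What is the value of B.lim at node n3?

1. n0.cnt = "xm"  [given at root]
2. n1.mk = 19  [19]
3. n2.key = "xw"  ["xw"]
4. n2.off = 4  [C.mk - 15]
5. n3.key = "xww"  [B₀.key ++ "w"]
6. n3.off = -6  [B₀.off - 10]
7. n4.hot = false  [terminal]
8. n5.key = "ur"  ["ur"]
9. n5.off = 2  [B₀.off + 8]
10. n6.hot = true  [terminal]
11. n7.hot = true  [terminal]
12. n8.acc = 27  [terminal]
13. n5.lim = 21  [len(B.key) + 19]
14. n5.env = 0  [B.off - 2]
15. n3.lim = 20  [B₀.off + B₁.env + 26]
16. n3.env = 24  [24]
17. n2.lim = 19  [B₁.lim + B₀.off - 5]
18. n2.env = -1  [len(B₀.key) - 3]
19. n1.off = 24  [B.env * -1 + 23]
20. n1.wid = false  [B.lim > 19]
21. n1.pre = false  [C.mk == B.env]
22. n0.depth = 7  [C.off - 17]
23. n0.pre = true  [C.off > 23]
24. n0.live = true  [C.off > 23]

20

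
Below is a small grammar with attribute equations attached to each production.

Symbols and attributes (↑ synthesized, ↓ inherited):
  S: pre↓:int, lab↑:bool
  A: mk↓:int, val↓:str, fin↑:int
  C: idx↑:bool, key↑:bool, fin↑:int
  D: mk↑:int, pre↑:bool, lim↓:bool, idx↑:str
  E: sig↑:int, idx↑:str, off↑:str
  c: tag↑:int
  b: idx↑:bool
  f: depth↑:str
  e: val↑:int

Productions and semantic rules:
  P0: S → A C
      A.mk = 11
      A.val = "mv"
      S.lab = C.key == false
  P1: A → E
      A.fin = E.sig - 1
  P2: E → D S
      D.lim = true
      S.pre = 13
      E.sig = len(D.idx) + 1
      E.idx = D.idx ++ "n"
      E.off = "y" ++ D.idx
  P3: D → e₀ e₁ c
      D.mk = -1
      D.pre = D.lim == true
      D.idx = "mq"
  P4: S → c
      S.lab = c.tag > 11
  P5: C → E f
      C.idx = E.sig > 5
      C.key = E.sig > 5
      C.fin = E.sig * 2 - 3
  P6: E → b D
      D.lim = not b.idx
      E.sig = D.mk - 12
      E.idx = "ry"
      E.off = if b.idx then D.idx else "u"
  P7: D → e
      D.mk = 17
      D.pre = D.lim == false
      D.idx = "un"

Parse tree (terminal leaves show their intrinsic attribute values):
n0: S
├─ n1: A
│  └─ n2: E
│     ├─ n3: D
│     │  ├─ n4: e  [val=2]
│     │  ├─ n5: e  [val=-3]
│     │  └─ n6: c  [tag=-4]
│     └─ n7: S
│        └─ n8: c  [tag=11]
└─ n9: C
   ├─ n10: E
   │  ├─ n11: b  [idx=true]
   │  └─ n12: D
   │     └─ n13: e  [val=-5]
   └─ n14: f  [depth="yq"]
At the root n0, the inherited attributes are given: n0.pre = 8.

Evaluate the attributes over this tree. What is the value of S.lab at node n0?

1. n0.pre = 8  [given at root]
2. n1.mk = 11  [11]
3. n1.val = "mv"  ["mv"]
4. n3.lim = true  [true]
5. n4.val = 2  [terminal]
6. n5.val = -3  [terminal]
7. n6.tag = -4  [terminal]
8. n3.mk = -1  [-1]
9. n3.pre = true  [D.lim == true]
10. n3.idx = "mq"  ["mq"]
11. n7.pre = 13  [13]
12. n8.tag = 11  [terminal]
13. n7.lab = false  [c.tag > 11]
14. n2.sig = 3  [len(D.idx) + 1]
15. n2.idx = "mqn"  [D.idx ++ "n"]
16. n2.off = "ymq"  ["y" ++ D.idx]
17. n1.fin = 2  [E.sig - 1]
18. n11.idx = true  [terminal]
19. n12.lim = false  [not b.idx]
20. n13.val = -5  [terminal]
21. n12.mk = 17  [17]
22. n12.pre = true  [D.lim == false]
23. n12.idx = "un"  ["un"]
24. n10.sig = 5  [D.mk - 12]
25. n10.idx = "ry"  ["ry"]
26. n10.off = "un"  [if b.idx then D.idx else "u"]
27. n14.depth = "yq"  [terminal]
28. n9.idx = false  [E.sig > 5]
29. n9.key = false  [E.sig > 5]
30. n9.fin = 7  [E.sig * 2 - 3]
31. n0.lab = true  [C.key == false]

true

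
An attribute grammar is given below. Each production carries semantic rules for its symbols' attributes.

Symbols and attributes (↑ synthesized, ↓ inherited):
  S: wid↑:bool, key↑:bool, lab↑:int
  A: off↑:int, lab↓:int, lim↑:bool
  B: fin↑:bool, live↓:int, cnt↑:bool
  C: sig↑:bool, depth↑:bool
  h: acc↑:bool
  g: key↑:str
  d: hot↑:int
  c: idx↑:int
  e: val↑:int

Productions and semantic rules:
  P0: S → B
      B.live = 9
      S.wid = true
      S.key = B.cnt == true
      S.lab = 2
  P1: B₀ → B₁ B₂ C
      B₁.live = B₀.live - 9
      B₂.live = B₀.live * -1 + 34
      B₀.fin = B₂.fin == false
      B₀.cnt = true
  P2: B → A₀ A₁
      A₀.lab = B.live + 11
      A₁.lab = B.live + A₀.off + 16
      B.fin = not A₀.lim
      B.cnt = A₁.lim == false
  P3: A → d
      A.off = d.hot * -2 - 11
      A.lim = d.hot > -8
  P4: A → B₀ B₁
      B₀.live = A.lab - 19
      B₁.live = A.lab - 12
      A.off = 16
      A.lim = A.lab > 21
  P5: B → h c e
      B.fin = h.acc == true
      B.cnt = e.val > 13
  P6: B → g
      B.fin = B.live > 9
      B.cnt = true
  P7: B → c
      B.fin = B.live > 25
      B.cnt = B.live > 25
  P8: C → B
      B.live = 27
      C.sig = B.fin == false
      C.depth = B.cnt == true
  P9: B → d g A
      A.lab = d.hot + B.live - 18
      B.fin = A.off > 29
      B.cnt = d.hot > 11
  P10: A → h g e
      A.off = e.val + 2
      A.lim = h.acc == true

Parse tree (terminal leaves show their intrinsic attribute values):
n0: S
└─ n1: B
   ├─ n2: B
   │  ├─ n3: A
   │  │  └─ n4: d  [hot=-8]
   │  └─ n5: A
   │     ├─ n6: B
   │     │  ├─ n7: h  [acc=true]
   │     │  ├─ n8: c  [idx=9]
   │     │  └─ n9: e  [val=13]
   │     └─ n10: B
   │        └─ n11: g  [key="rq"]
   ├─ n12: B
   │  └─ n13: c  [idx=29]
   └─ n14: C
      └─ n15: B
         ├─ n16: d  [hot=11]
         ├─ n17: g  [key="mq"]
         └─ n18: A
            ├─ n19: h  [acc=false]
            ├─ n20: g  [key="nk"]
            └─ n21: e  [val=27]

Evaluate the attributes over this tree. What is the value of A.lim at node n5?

1. n1.live = 9  [9]
2. n2.live = 0  [B₀.live - 9]
3. n3.lab = 11  [B.live + 11]
4. n4.hot = -8  [terminal]
5. n3.off = 5  [d.hot * -2 - 11]
6. n3.lim = false  [d.hot > -8]
7. n5.lab = 21  [B.live + A₀.off + 16]
8. n6.live = 2  [A.lab - 19]
9. n7.acc = true  [terminal]
10. n8.idx = 9  [terminal]
11. n9.val = 13  [terminal]
12. n6.fin = true  [h.acc == true]
13. n6.cnt = false  [e.val > 13]
14. n10.live = 9  [A.lab - 12]
15. n11.key = "rq"  [terminal]
16. n10.fin = false  [B.live > 9]
17. n10.cnt = true  [true]
18. n5.off = 16  [16]
19. n5.lim = false  [A.lab > 21]
20. n2.fin = true  [not A₀.lim]
21. n2.cnt = true  [A₁.lim == false]
22. n12.live = 25  [B₀.live * -1 + 34]
23. n13.idx = 29  [terminal]
24. n12.fin = false  [B.live > 25]
25. n12.cnt = false  [B.live > 25]
26. n15.live = 27  [27]
27. n16.hot = 11  [terminal]
28. n17.key = "mq"  [terminal]
29. n18.lab = 20  [d.hot + B.live - 18]
30. n19.acc = false  [terminal]
31. n20.key = "nk"  [terminal]
32. n21.val = 27  [terminal]
33. n18.off = 29  [e.val + 2]
34. n18.lim = false  [h.acc == true]
35. n15.fin = false  [A.off > 29]
36. n15.cnt = false  [d.hot > 11]
37. n14.sig = true  [B.fin == false]
38. n14.depth = false  [B.cnt == true]
39. n1.fin = true  [B₂.fin == false]
40. n1.cnt = true  [true]
41. n0.wid = true  [true]
42. n0.key = true  [B.cnt == true]
43. n0.lab = 2  [2]

false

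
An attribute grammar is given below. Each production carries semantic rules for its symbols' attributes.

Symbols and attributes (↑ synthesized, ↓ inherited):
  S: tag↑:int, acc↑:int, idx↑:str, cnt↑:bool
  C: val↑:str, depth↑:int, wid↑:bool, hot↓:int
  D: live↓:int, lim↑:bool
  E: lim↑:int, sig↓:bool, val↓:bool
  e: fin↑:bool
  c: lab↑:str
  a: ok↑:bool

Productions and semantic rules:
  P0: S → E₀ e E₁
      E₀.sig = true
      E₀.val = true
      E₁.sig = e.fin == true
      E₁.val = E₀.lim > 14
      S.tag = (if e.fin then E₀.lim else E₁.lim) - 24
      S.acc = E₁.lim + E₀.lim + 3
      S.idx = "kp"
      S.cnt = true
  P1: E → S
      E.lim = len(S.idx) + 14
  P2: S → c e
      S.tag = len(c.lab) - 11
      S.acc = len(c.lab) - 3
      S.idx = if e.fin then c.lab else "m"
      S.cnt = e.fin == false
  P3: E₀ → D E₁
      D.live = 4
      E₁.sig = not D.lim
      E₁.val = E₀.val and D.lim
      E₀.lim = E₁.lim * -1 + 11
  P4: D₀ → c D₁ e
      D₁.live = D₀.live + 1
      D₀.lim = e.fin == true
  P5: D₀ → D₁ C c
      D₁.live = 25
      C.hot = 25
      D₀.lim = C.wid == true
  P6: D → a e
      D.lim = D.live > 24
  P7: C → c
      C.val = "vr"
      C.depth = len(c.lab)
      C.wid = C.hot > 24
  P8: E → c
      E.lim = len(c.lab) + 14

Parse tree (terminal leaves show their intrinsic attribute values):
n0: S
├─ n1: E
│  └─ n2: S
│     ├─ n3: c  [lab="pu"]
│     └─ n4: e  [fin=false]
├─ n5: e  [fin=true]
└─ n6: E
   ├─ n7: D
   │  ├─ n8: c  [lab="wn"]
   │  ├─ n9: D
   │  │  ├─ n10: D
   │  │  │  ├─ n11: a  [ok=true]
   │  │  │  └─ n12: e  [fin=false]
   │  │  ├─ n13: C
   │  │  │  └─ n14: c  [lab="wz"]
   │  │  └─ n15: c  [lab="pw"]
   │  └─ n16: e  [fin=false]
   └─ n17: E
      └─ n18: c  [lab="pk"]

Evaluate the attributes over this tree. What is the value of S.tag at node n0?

-9

1. n1.sig = true  [true]
2. n1.val = true  [true]
3. n3.lab = "pu"  [terminal]
4. n4.fin = false  [terminal]
5. n2.tag = -9  [len(c.lab) - 11]
6. n2.acc = -1  [len(c.lab) - 3]
7. n2.idx = "m"  [if e.fin then c.lab else "m"]
8. n2.cnt = true  [e.fin == false]
9. n1.lim = 15  [len(S.idx) + 14]
10. n5.fin = true  [terminal]
11. n6.sig = true  [e.fin == true]
12. n6.val = true  [E₀.lim > 14]
13. n7.live = 4  [4]
14. n8.lab = "wn"  [terminal]
15. n9.live = 5  [D₀.live + 1]
16. n10.live = 25  [25]
17. n11.ok = true  [terminal]
18. n12.fin = false  [terminal]
19. n10.lim = true  [D.live > 24]
20. n13.hot = 25  [25]
21. n14.lab = "wz"  [terminal]
22. n13.val = "vr"  ["vr"]
23. n13.depth = 2  [len(c.lab)]
24. n13.wid = true  [C.hot > 24]
25. n15.lab = "pw"  [terminal]
26. n9.lim = true  [C.wid == true]
27. n16.fin = false  [terminal]
28. n7.lim = false  [e.fin == true]
29. n17.sig = true  [not D.lim]
30. n17.val = false  [E₀.val and D.lim]
31. n18.lab = "pk"  [terminal]
32. n17.lim = 16  [len(c.lab) + 14]
33. n6.lim = -5  [E₁.lim * -1 + 11]
34. n0.tag = -9  [(if e.fin then E₀.lim else E₁.lim) - 24]
35. n0.acc = 13  [E₁.lim + E₀.lim + 3]
36. n0.idx = "kp"  ["kp"]
37. n0.cnt = true  [true]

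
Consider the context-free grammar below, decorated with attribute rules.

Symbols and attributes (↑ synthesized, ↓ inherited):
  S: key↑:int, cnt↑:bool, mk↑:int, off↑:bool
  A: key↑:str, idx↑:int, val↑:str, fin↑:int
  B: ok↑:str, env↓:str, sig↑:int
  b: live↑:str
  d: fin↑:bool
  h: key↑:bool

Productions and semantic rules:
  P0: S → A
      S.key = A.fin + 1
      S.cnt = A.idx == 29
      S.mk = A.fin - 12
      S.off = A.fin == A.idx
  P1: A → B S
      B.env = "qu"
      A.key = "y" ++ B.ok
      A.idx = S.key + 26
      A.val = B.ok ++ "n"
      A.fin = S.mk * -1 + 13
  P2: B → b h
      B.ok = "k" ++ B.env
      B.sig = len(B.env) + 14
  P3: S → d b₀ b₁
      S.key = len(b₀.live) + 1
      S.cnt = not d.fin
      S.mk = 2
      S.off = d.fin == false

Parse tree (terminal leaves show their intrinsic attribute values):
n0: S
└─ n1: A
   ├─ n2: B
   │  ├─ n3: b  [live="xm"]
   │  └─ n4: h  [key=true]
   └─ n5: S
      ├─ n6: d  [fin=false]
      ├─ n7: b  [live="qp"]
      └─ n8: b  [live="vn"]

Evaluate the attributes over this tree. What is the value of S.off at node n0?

1. n2.env = "qu"  ["qu"]
2. n3.live = "xm"  [terminal]
3. n4.key = true  [terminal]
4. n2.ok = "kqu"  ["k" ++ B.env]
5. n2.sig = 16  [len(B.env) + 14]
6. n6.fin = false  [terminal]
7. n7.live = "qp"  [terminal]
8. n8.live = "vn"  [terminal]
9. n5.key = 3  [len(b₀.live) + 1]
10. n5.cnt = true  [not d.fin]
11. n5.mk = 2  [2]
12. n5.off = true  [d.fin == false]
13. n1.key = "ykqu"  ["y" ++ B.ok]
14. n1.idx = 29  [S.key + 26]
15. n1.val = "kqun"  [B.ok ++ "n"]
16. n1.fin = 11  [S.mk * -1 + 13]
17. n0.key = 12  [A.fin + 1]
18. n0.cnt = true  [A.idx == 29]
19. n0.mk = -1  [A.fin - 12]
20. n0.off = false  [A.fin == A.idx]

false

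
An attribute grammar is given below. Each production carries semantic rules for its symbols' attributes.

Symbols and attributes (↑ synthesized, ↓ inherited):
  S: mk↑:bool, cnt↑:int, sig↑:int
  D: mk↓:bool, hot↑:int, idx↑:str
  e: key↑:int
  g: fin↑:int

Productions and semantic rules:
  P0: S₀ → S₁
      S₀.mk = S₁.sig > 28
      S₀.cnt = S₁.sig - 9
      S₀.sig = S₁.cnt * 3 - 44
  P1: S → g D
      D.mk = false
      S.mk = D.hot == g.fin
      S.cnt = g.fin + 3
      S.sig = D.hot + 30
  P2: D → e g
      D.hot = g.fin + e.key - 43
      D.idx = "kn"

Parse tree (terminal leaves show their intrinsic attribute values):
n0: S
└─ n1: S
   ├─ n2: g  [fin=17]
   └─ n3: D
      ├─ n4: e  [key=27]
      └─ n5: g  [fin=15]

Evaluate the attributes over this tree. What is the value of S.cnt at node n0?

1. n2.fin = 17  [terminal]
2. n3.mk = false  [false]
3. n4.key = 27  [terminal]
4. n5.fin = 15  [terminal]
5. n3.hot = -1  [g.fin + e.key - 43]
6. n3.idx = "kn"  ["kn"]
7. n1.mk = false  [D.hot == g.fin]
8. n1.cnt = 20  [g.fin + 3]
9. n1.sig = 29  [D.hot + 30]
10. n0.mk = true  [S₁.sig > 28]
11. n0.cnt = 20  [S₁.sig - 9]
12. n0.sig = 16  [S₁.cnt * 3 - 44]

20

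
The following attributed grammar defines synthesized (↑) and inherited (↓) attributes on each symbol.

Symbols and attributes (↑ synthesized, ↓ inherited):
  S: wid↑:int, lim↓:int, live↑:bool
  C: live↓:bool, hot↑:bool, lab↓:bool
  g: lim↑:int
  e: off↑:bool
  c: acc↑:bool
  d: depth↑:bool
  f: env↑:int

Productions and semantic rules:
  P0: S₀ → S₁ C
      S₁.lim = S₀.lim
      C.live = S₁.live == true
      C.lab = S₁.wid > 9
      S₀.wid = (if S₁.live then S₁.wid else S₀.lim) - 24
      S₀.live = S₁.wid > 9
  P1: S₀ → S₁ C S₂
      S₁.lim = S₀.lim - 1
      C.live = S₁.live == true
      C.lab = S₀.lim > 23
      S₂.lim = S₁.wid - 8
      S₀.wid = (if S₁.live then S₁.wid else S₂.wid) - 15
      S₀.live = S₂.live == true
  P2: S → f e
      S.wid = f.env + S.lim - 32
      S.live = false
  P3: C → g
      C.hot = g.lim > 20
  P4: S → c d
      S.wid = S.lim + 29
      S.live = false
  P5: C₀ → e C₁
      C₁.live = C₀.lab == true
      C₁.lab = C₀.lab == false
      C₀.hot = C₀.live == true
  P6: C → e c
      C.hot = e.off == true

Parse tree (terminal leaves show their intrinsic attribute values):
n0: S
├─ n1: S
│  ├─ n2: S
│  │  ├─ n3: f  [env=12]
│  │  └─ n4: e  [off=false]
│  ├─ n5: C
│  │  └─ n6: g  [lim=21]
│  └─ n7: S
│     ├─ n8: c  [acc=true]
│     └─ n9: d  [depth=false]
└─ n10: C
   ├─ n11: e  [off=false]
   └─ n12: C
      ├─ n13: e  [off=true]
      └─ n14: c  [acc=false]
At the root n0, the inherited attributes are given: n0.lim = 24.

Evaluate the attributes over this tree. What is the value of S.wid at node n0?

0

1. n0.lim = 24  [given at root]
2. n1.lim = 24  [S₀.lim]
3. n2.lim = 23  [S₀.lim - 1]
4. n3.env = 12  [terminal]
5. n4.off = false  [terminal]
6. n2.wid = 3  [f.env + S.lim - 32]
7. n2.live = false  [false]
8. n5.live = false  [S₁.live == true]
9. n5.lab = true  [S₀.lim > 23]
10. n6.lim = 21  [terminal]
11. n5.hot = true  [g.lim > 20]
12. n7.lim = -5  [S₁.wid - 8]
13. n8.acc = true  [terminal]
14. n9.depth = false  [terminal]
15. n7.wid = 24  [S.lim + 29]
16. n7.live = false  [false]
17. n1.wid = 9  [(if S₁.live then S₁.wid else S₂.wid) - 15]
18. n1.live = false  [S₂.live == true]
19. n10.live = false  [S₁.live == true]
20. n10.lab = false  [S₁.wid > 9]
21. n11.off = false  [terminal]
22. n12.live = false  [C₀.lab == true]
23. n12.lab = true  [C₀.lab == false]
24. n13.off = true  [terminal]
25. n14.acc = false  [terminal]
26. n12.hot = true  [e.off == true]
27. n10.hot = false  [C₀.live == true]
28. n0.wid = 0  [(if S₁.live then S₁.wid else S₀.lim) - 24]
29. n0.live = false  [S₁.wid > 9]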